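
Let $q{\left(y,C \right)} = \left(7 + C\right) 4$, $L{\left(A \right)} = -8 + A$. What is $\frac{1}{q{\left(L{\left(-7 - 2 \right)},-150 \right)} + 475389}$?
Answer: $\frac{1}{474817} \approx 2.1061 \cdot 10^{-6}$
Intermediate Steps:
$q{\left(y,C \right)} = 28 + 4 C$
$\frac{1}{q{\left(L{\left(-7 - 2 \right)},-150 \right)} + 475389} = \frac{1}{\left(28 + 4 \left(-150\right)\right) + 475389} = \frac{1}{\left(28 - 600\right) + 475389} = \frac{1}{-572 + 475389} = \frac{1}{474817}$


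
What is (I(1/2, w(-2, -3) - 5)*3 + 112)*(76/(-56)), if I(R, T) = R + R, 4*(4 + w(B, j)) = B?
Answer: -2185/14 ≈ -156.07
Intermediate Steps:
w(B, j) = -4 + B/4
I(R, T) = 2*R
(I(1/2, w(-2, -3) - 5)*3 + 112)*(76/(-56)) = ((2/2)*3 + 112)*(76/(-56)) = ((2*(½))*3 + 112)*(76*(-1/56)) = (1*3 + 112)*(-19/14) = (3 + 112)*(-19/14) = 115*(-19/14) = -2185/14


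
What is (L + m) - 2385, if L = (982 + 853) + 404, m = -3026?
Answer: -3172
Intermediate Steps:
L = 2239 (L = 1835 + 404 = 2239)
(L + m) - 2385 = (2239 - 3026) - 2385 = -787 - 2385 = -3172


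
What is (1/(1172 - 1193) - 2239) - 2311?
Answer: -95551/21 ≈ -4550.0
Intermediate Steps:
(1/(1172 - 1193) - 2239) - 2311 = (1/(-21) - 2239) - 2311 = (-1/21 - 2239) - 2311 = -47020/21 - 2311 = -95551/21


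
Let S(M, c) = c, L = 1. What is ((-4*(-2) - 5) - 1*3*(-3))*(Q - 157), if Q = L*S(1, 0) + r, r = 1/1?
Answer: -1872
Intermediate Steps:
r = 1
Q = 1 (Q = 1*0 + 1 = 0 + 1 = 1)
((-4*(-2) - 5) - 1*3*(-3))*(Q - 157) = ((-4*(-2) - 5) - 1*3*(-3))*(1 - 157) = ((8 - 5) - 3*(-3))*(-156) = (3 + 9)*(-156) = 12*(-156) = -1872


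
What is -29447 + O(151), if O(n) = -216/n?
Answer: -4446713/151 ≈ -29448.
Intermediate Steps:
-29447 + O(151) = -29447 - 216/151 = -4446713/151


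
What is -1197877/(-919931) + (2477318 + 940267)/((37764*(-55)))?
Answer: -43728526673/127381005708 ≈ -0.34329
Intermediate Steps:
-1197877/(-919931) + (2477318 + 940267)/((37764*(-55))) = -1197877*(-1/919931) + 3417585/(-2077020) = 1197877/919931 + 3417585*(-1/2077020) = 1197877/919931 - 227839/138468 = -43728526673/127381005708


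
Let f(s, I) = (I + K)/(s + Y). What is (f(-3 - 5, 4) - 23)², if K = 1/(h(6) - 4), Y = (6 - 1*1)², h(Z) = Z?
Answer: 597529/1156 ≈ 516.89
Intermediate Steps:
Y = 25 (Y = (6 - 1)² = 5² = 25)
K = ½ (K = 1/(6 - 4) = 1/2 = ½ ≈ 0.50000)
f(s, I) = (½ + I)/(25 + s) (f(s, I) = (I + ½)/(s + 25) = (½ + I)/(25 + s))
(f(-3 - 5, 4) - 23)² = ((½ + 4)/(25 + (-3 - 5)) - 23)² = ((9/2)/(25 - 8) - 23)² = ((9/2)/17 - 23)² = ((1/17)*(9/2) - 23)² = (9/34 - 23)² = (-773/34)² = 597529/1156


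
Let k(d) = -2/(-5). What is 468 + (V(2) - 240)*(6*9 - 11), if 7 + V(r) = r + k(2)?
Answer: -50249/5 ≈ -10050.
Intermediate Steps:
k(d) = ⅖ (k(d) = -2*(-⅕) = ⅖)
V(r) = -33/5 + r (V(r) = -7 + (r + ⅖) = -7 + (⅖ + r) = -33/5 + r)
468 + (V(2) - 240)*(6*9 - 11) = 468 + ((-33/5 + 2) - 240)*(6*9 - 11) = 468 + (-23/5 - 240)*(54 - 11) = 468 - 1223/5*43 = 468 - 52589/5 = -50249/5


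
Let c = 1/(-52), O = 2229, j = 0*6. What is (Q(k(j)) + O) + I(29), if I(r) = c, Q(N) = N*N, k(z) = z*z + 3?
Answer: 116375/52 ≈ 2238.0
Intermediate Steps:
j = 0
k(z) = 3 + z² (k(z) = z² + 3 = 3 + z²)
Q(N) = N²
c = -1/52 ≈ -0.019231
I(r) = -1/52
(Q(k(j)) + O) + I(29) = ((3 + 0²)² + 2229) - 1/52 = ((3 + 0)² + 2229) - 1/52 = (3² + 2229) - 1/52 = (9 + 2229) - 1/52 = 2238 - 1/52 = 116375/52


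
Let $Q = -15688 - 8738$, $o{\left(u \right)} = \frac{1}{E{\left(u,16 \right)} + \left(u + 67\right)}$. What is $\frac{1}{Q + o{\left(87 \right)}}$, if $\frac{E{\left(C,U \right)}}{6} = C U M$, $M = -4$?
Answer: $- \frac{33254}{812262205} \approx -4.094 \cdot 10^{-5}$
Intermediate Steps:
$E{\left(C,U \right)} = - 24 C U$ ($E{\left(C,U \right)} = 6 C U \left(-4\right) = 6 \left(- 4 C U\right) = - 24 C U$)
$o{\left(u \right)} = \frac{1}{67 - 383 u}$ ($o{\left(u \right)} = \frac{1}{\left(-24\right) u 16 + \left(u + 67\right)} = \frac{1}{- 384 u + \left(67 + u\right)} = \frac{1}{67 - 383 u}$)
$Q = -24426$
$\frac{1}{Q + o{\left(87 \right)}} = \frac{1}{-24426 + \frac{1}{67 - 33321}} = \frac{1}{-24426 + \frac{1}{-33254}} = \frac{1}{-24426 - \frac{1}{33254}} = \frac{1}{- \frac{812262205}{33254}} = - \frac{33254}{812262205}$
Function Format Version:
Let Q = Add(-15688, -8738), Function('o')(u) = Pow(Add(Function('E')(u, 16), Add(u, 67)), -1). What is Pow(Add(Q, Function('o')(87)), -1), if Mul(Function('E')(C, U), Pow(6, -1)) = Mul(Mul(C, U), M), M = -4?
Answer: Rational(-33254, 812262205) ≈ -4.0940e-5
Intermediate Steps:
Function('E')(C, U) = Mul(-24, C, U) (Function('E')(C, U) = Mul(6, Mul(Mul(C, U), -4)) = Mul(6, Mul(-4, C, U)) = Mul(-24, C, U))
Function('o')(u) = Pow(Add(67, Mul(-383, u)), -1) (Function('o')(u) = Pow(Add(Mul(-24, u, 16), Add(u, 67)), -1) = Pow(Add(Mul(-384, u), Add(67, u)), -1) = Pow(Add(67, Mul(-383, u)), -1))
Q = -24426
Pow(Add(Q, Function('o')(87)), -1) = Pow(Add(-24426, Pow(Add(67, Mul(-383, 87)), -1)), -1) = Pow(Add(-24426, Pow(Add(67, -33321), -1)), -1) = Pow(Add(-24426, Pow(-33254, -1)), -1) = Pow(Add(-24426, Rational(-1, 33254)), -1) = Pow(Rational(-812262205, 33254), -1) = Rational(-33254, 812262205)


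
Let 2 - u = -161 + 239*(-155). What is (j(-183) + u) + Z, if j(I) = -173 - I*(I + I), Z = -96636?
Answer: -126579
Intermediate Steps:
j(I) = -173 - 2*I² (j(I) = -173 - I*2*I = -173 - 2*I²)
u = 37208 (u = 2 - (-161 + 239*(-155)) = 2 - (-161 - 37045) = 2 - 1*(-37206) = 2 + 37206 = 37208)
(j(-183) + u) + Z = ((-173 - 2*(-183)²) + 37208) - 96636 = ((-173 - 2*33489) + 37208) - 96636 = ((-173 - 66978) + 37208) - 96636 = (-67151 + 37208) - 96636 = -29943 - 96636 = -126579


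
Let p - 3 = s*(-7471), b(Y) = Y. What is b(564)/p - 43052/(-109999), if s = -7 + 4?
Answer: 85591089/205478132 ≈ 0.41655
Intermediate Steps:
s = -3
p = 22416 (p = 3 - 3*(-7471) = 3 + 22413 = 22416)
b(564)/p - 43052/(-109999) = 564/22416 - 43052/(-109999) = 564*(1/22416) - 43052*(-1/109999) = 47/1868 + 43052/109999 = 85591089/205478132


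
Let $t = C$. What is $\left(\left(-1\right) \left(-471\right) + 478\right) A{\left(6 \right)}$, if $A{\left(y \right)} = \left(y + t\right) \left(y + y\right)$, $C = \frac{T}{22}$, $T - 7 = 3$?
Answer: $\frac{808548}{11} \approx 73504.0$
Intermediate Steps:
$T = 10$ ($T = 7 + 3 = 10$)
$C = \frac{5}{11}$ ($C = \frac{10}{22} = 10 \cdot \frac{1}{22} = \frac{5}{11} \approx 0.45455$)
$t = \frac{5}{11} \approx 0.45455$
$A{\left(y \right)} = 2 y \left(\frac{5}{11} + y\right)$ ($A{\left(y \right)} = \left(y + \frac{5}{11}\right) \left(y + y\right) = \left(\frac{5}{11} + y\right) 2 y = 2 y \left(\frac{5}{11} + y\right)$)
$\left(\left(-1\right) \left(-471\right) + 478\right) A{\left(6 \right)} = \left(\left(-1\right) \left(-471\right) + 478\right) \frac{2}{11} \cdot 6 \left(5 + 11 \cdot 6\right) = \left(471 + 478\right) \frac{2}{11} \cdot 6 \left(5 + 66\right) = 949 \cdot \frac{2}{11} \cdot 6 \cdot 71 = 949 \cdot \frac{852}{11} = \frac{808548}{11}$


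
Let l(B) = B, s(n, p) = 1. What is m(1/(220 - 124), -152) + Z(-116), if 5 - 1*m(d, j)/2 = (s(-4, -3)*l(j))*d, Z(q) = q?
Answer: -617/6 ≈ -102.83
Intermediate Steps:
m(d, j) = 10 - 2*d*j (m(d, j) = 10 - 2*1*j*d = 10 - 2*j*d = 10 - 2*d*j)
m(1/(220 - 124), -152) + Z(-116) = (10 - 2*(-152)/(220 - 124)) - 116 = (10 - 2*(-152)/96) - 116 = (10 - 2*1/96*(-152)) - 116 = (10 + 19/6) - 116 = 79/6 - 116 = -617/6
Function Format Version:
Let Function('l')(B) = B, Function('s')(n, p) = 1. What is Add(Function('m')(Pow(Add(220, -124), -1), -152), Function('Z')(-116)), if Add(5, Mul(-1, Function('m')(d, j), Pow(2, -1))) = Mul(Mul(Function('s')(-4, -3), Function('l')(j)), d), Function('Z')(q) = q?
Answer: Rational(-617, 6) ≈ -102.83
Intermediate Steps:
Function('m')(d, j) = Add(10, Mul(-2, d, j)) (Function('m')(d, j) = Add(10, Mul(-2, Mul(Mul(1, j), d))) = Add(10, Mul(-2, Mul(j, d))) = Add(10, Mul(-2, Mul(d, j))) = Add(10, Mul(-2, d, j)))
Add(Function('m')(Pow(Add(220, -124), -1), -152), Function('Z')(-116)) = Add(Add(10, Mul(-2, Pow(Add(220, -124), -1), -152)), -116) = Add(Add(10, Mul(-2, Pow(96, -1), -152)), -116) = Add(Add(10, Mul(-2, Rational(1, 96), -152)), -116) = Add(Add(10, Rational(19, 6)), -116) = Add(Rational(79, 6), -116) = Rational(-617, 6)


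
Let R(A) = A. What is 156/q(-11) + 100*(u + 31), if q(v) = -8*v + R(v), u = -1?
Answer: 231156/77 ≈ 3002.0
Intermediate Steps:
q(v) = -7*v (q(v) = -8*v + v = -7*v)
156/q(-11) + 100*(u + 31) = 156/((-7*(-11))) + 100*(-1 + 31) = 156/77 + 100*30 = 156*(1/77) + 3000 = 156/77 + 3000 = 231156/77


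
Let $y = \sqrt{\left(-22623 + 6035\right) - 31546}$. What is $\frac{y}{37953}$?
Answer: $\frac{i \sqrt{48134}}{37953} \approx 0.0057807 i$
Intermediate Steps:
$y = i \sqrt{48134}$ ($y = \sqrt{-16588 - 31546} = \sqrt{-48134} = i \sqrt{48134} \approx 219.39 i$)
$\frac{y}{37953} = \frac{i \sqrt{48134}}{37953}$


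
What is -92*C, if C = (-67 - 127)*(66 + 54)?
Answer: 2141760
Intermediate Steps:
C = -23280 (C = -194*120 = -23280)
-92*C = -92*(-23280) = 2141760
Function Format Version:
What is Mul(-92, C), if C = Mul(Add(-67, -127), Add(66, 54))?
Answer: 2141760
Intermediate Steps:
C = -23280 (C = Mul(-194, 120) = -23280)
Mul(-92, C) = Mul(-92, -23280) = 2141760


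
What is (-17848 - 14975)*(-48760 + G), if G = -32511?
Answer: 2667558033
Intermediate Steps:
(-17848 - 14975)*(-48760 + G) = (-17848 - 14975)*(-48760 - 32511) = -32823*(-81271) = 2667558033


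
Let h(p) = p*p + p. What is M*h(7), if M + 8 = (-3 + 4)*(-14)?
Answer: -1232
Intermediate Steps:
h(p) = p + p² (h(p) = p² + p = p + p²)
M = -22 (M = -8 + (-3 + 4)*(-14) = -8 + 1*(-14) = -8 - 14 = -22)
M*h(7) = -154*(1 + 7) = -154*8 = -22*56 = -1232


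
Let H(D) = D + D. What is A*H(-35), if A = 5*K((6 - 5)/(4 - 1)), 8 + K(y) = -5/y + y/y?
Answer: 7700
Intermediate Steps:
K(y) = -7 - 5/y (K(y) = -8 + (-5/y + y/y) = -8 + (-5/y + 1) = -8 + (1 - 5/y) = -7 - 5/y)
H(D) = 2*D
A = -110 (A = 5*(-7 - 5*(4 - 1)/(6 - 5)) = 5*(-7 - 5/(1/3)) = 5*(-7 - 5/(1*(⅓))) = 5*(-7 - 5/⅓) = 5*(-7 - 5*3) = 5*(-7 - 15) = 5*(-22) = -110)
A*H(-35) = -220*(-35) = -110*(-70) = 7700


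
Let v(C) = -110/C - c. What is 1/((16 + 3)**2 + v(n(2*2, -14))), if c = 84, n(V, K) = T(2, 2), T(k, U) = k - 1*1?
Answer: 1/167 ≈ 0.0059880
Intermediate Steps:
T(k, U) = -1 + k (T(k, U) = k - 1 = -1 + k)
n(V, K) = 1 (n(V, K) = -1 + 2 = 1)
v(C) = -84 - 110/C (v(C) = -110/C - 1*84 = -110/C - 84 = -84 - 110/C)
1/((16 + 3)**2 + v(n(2*2, -14))) = 1/((16 + 3)**2 + (-84 - 110/1)) = 1/(19**2 + (-84 - 110*1)) = 1/(361 + (-84 - 110)) = 1/(361 - 194) = 1/167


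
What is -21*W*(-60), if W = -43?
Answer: -54180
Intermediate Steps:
-21*W*(-60) = -21*(-43)*(-60) = 903*(-60) = -54180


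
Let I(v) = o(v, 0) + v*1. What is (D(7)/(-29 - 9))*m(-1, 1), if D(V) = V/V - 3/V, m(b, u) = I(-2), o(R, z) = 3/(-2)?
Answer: 1/19 ≈ 0.052632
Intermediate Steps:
o(R, z) = -3/2 (o(R, z) = 3*(-½) = -3/2)
I(v) = -3/2 + v (I(v) = -3/2 + v*1 = -3/2 + v)
m(b, u) = -7/2 (m(b, u) = -3/2 - 2 = -7/2)
D(V) = 1 - 3/V
(D(7)/(-29 - 9))*m(-1, 1) = (((-3 + 7)/7)/(-29 - 9))*(-7/2) = (((⅐)*4)/(-38))*(-7/2) = -1/38*4/7*(-7/2) = -2/133*(-7/2) = 1/19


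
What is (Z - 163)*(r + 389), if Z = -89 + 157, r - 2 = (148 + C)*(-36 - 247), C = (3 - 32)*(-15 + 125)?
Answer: -81821315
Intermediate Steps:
C = -3190 (C = -29*110 = -3190)
r = 860888 (r = 2 + (148 - 3190)*(-36 - 247) = 2 - 3042*(-283) = 2 + 860886 = 860888)
Z = 68
(Z - 163)*(r + 389) = (68 - 163)*(860888 + 389) = -95*861277 = -81821315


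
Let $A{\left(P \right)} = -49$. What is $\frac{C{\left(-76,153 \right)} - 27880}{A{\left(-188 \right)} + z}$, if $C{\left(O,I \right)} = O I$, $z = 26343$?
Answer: $- \frac{19754}{13147} \approx -1.5025$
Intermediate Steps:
$C{\left(O,I \right)} = I O$
$\frac{C{\left(-76,153 \right)} - 27880}{A{\left(-188 \right)} + z} = \frac{153 \left(-76\right) - 27880}{-49 + 26343} = \frac{-11628 - 27880}{26294} = \left(-39508\right) \frac{1}{26294} = - \frac{19754}{13147}$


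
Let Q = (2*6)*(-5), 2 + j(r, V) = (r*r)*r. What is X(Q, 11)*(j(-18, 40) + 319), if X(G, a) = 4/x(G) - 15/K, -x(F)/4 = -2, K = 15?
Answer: 5515/2 ≈ 2757.5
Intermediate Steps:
x(F) = 8 (x(F) = -4*(-2) = 8)
j(r, V) = -2 + r³ (j(r, V) = -2 + (r*r)*r = -2 + r²*r = -2 + r³)
Q = -60 (Q = 12*(-5) = -60)
X(G, a) = -½ (X(G, a) = 4/8 - 15/15 = 4*(⅛) - 15*1/15 = ½ - 1 = -½)
X(Q, 11)*(j(-18, 40) + 319) = -((-2 + (-18)³) + 319)/2 = -((-2 - 5832) + 319)/2 = -(-5834 + 319)/2 = -½*(-5515) = 5515/2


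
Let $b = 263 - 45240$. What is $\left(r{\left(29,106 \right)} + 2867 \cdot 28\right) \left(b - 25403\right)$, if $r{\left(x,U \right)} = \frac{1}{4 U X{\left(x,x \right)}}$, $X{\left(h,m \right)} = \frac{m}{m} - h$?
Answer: $- \frac{16768680226245}{2968} \approx -5.6498 \cdot 10^{9}$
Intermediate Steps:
$X{\left(h,m \right)} = 1 - h$
$r{\left(x,U \right)} = \frac{1}{4 U \left(1 - x\right)}$
$b = -44977$ ($b = 263 - 45240 = -44977$)
$\left(r{\left(29,106 \right)} + 2867 \cdot 28\right) \left(b - 25403\right) = \left(- \frac{1}{4 \cdot 106 \left(-1 + 29\right)} + 2867 \cdot 28\right) \left(-44977 - 25403\right) = \left(\left(- \frac{1}{4}\right) \frac{1}{106} \cdot \frac{1}{28} + 80276\right) \left(-70380\right) = \left(- \frac{1}{11872} + 80276\right) \left(-70380\right) = \frac{953036671}{11872} \left(-70380\right) = - \frac{16768680226245}{2968}$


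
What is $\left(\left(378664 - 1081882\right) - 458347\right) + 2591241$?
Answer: $1429676$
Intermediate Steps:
$\left(\left(378664 - 1081882\right) - 458347\right) + 2591241 = \left(-703218 - 458347\right) + 2591241 = -1161565 + 2591241 = 1429676$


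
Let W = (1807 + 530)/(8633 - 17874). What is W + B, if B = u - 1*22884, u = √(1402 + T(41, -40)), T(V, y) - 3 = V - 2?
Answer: -211122223/9241 ≈ -22846.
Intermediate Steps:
T(V, y) = 1 + V (T(V, y) = 3 + (V - 2) = 3 + (-2 + V) = 1 + V)
u = 38 (u = √(1402 + (1 + 41)) = √(1402 + 42) = √1444 = 38)
B = -22846 (B = 38 - 1*22884 = 38 - 22884 = -22846)
W = -2337/9241 (W = 2337/(-9241) = 2337*(-1/9241) = -2337/9241 ≈ -0.25289)
W + B = -2337/9241 - 22846 = -211122223/9241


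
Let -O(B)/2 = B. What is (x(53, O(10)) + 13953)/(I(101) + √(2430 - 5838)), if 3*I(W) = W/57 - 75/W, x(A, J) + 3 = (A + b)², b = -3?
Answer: 420905927925/254149679101 - 4906828404450*I*√213/254149679101 ≈ 1.6561 - 281.77*I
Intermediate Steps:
O(B) = -2*B
x(A, J) = -3 + (-3 + A)² (x(A, J) = -3 + (A - 3)² = -3 + (-3 + A)²)
I(W) = -25/W + W/171 (I(W) = (W/57 - 75/W)/3 = (-75/W + W/57)/3 = -25/W + W/171)
(x(53, O(10)) + 13953)/(I(101) + √(2430 - 5838)) = ((-3 + (-3 + 53)²) + 13953)/((-25/101 + (1/171)*101) + √(2430 - 5838)) = ((-3 + 50²) + 13953)/((-25*1/101 + 101/171) + √(-3408)) = ((-3 + 2500) + 13953)/((-25/101 + 101/171) + 4*I*√213) = (2497 + 13953)/(5926/17271 + 4*I*√213) = 16450/(5926/17271 + 4*I*√213)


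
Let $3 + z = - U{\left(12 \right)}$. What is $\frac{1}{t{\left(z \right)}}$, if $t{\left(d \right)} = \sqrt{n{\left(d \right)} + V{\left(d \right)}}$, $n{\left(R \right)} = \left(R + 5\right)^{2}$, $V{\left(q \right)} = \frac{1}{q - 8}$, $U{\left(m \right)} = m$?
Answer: $\frac{\sqrt{437}}{209} \approx 0.10002$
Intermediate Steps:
$V{\left(q \right)} = \frac{1}{-8 + q}$
$n{\left(R \right)} = \left(5 + R\right)^{2}$
$z = -15$ ($z = -3 - 12 = -15$)
$t{\left(d \right)} = \sqrt{\frac{1}{-8 + d} + \left(5 + d\right)^{2}}$ ($t{\left(d \right)} = \sqrt{\left(5 + d\right)^{2} + \frac{1}{-8 + d}} = \sqrt{\frac{1}{-8 + d} + \left(5 + d\right)^{2}}$)
$\frac{1}{t{\left(z \right)}} = \frac{1}{\sqrt{\frac{1 + \left(5 - 15\right)^{2} \left(-8 - 15\right)}{-8 - 15}}} = \frac{1}{\sqrt{\frac{1 + \left(-10\right)^{2} \left(-23\right)}{-23}}} = \frac{1}{\sqrt{- \frac{1 + 100 \left(-23\right)}{23}}} = \frac{1}{\sqrt{- \frac{1 - 2300}{23}}} = \frac{1}{\sqrt{\left(- \frac{1}{23}\right) \left(-2299\right)}} = \frac{1}{\sqrt{\frac{2299}{23}}} = \frac{1}{\frac{11}{23} \sqrt{437}} = \frac{\sqrt{437}}{209}$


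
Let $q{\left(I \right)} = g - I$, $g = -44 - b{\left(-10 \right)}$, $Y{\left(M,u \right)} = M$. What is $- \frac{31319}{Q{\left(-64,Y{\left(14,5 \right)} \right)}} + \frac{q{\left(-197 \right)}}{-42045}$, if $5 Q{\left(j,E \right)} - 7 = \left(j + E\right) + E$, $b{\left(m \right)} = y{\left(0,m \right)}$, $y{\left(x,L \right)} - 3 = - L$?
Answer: $\frac{1316806543}{243861} \approx 5399.8$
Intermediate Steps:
$y{\left(x,L \right)} = 3 - L$
$b{\left(m \right)} = 3 - m$
$g = -57$ ($g = -44 - \left(3 - -10\right) = -44 - \left(3 + 10\right) = -44 - 13 = -57$)
$Q{\left(j,E \right)} = \frac{7}{5} + \frac{j}{5} + \frac{2 E}{5}$ ($Q{\left(j,E \right)} = \frac{7}{5} + \frac{\left(j + E\right) + E}{5} = \frac{7}{5} + \frac{\left(E + j\right) + E}{5} = \frac{7}{5} + \frac{j + 2 E}{5} = \frac{7}{5} + \left(\frac{j}{5} + \frac{2 E}{5}\right) = \frac{7}{5} + \frac{j}{5} + \frac{2 E}{5}$)
$q{\left(I \right)} = -57 - I$
$- \frac{31319}{Q{\left(-64,Y{\left(14,5 \right)} \right)}} + \frac{q{\left(-197 \right)}}{-42045} = - \frac{31319}{\frac{7}{5} + \frac{1}{5} \left(-64\right) + \frac{2}{5} \cdot 14} + \frac{-57 - -197}{-42045} = - \frac{31319}{\frac{7}{5} - \frac{64}{5} + \frac{28}{5}} + \left(-57 + 197\right) \left(- \frac{1}{42045}\right) = - \frac{31319}{- \frac{29}{5}} + 140 \left(- \frac{1}{42045}\right) = \left(-31319\right) \left(- \frac{5}{29}\right) - \frac{28}{8409} = \frac{156595}{29} - \frac{28}{8409} = \frac{1316806543}{243861}$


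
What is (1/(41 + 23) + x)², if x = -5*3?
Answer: 919681/4096 ≈ 224.53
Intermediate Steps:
x = -15
(1/(41 + 23) + x)² = (1/(41 + 23) - 15)² = (1/64 - 15)² = (-959/64)² = 919681/4096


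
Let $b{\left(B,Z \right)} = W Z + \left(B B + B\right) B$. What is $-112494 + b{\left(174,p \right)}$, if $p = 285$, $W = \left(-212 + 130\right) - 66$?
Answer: $5143626$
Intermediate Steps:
$W = -148$ ($W = -82 - 66 = -148$)
$b{\left(B,Z \right)} = - 148 Z + B \left(B + B^{2}\right)$ ($b{\left(B,Z \right)} = - 148 Z + \left(B B + B\right) B = - 148 Z + \left(B^{2} + B\right) B = - 148 Z + \left(B + B^{2}\right) B = - 148 Z + B \left(B + B^{2}\right)$)
$-112494 + b{\left(174,p \right)} = -112494 + \left(174^{2} + 174^{3} - 42180\right) = -112494 + \left(30276 + 5268024 - 42180\right) = -112494 + 5256120 = 5143626$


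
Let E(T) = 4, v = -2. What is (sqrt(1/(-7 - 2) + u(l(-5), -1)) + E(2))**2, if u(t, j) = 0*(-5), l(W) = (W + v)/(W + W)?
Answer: (12 + I)**2/9 ≈ 15.889 + 2.6667*I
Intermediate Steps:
l(W) = (-2 + W)/(2*W) (l(W) = (W - 2)/(W + W) = (-2 + W)/((2*W)) = (-2 + W)*(1/(2*W)) = (-2 + W)/(2*W))
u(t, j) = 0
(sqrt(1/(-7 - 2) + u(l(-5), -1)) + E(2))**2 = (sqrt(1/(-7 - 2) + 0) + 4)**2 = (sqrt(1/(-9) + 0) + 4)**2 = (sqrt(-1/9 + 0) + 4)**2 = (sqrt(-1/9) + 4)**2 = (I/3 + 4)**2 = (4 + I/3)**2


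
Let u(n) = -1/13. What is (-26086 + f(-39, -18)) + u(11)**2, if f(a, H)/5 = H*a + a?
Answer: -3848298/169 ≈ -22771.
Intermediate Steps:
u(n) = -1/13 (u(n) = -1*1/13 = -1/13)
f(a, H) = 5*a + 5*H*a (f(a, H) = 5*(H*a + a) = 5*(a + H*a) = 5*a + 5*H*a)
(-26086 + f(-39, -18)) + u(11)**2 = (-26086 + 5*(-39)*(1 - 18)) + (-1/13)**2 = (-26086 + 5*(-39)*(-17)) + 1/169 = (-26086 + 3315) + 1/169 = -22771 + 1/169 = -3848298/169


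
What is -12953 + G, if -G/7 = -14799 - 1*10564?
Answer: 164588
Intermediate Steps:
G = 177541 (G = -7*(-14799 - 1*10564) = -7*(-14799 - 10564) = -7*(-25363) = 177541)
-12953 + G = -12953 + 177541 = 164588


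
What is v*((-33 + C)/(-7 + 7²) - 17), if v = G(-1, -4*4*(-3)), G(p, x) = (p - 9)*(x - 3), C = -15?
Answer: 57150/7 ≈ 8164.3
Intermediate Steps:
G(p, x) = (-9 + p)*(-3 + x)
v = -450 (v = 27 - 9*(-4*4)*(-3) - 3*(-1) - (-4*4)*(-3) = 27 - (-144)*(-3) + 3 - (-16)*(-3) = 27 - 9*48 + 3 - 1*48 = 27 - 432 + 3 - 48 = -450)
v*((-33 + C)/(-7 + 7²) - 17) = -450*((-33 - 15)/(-7 + 7²) - 17) = -450*(-48/(-7 + 49) - 17) = -450*(-48/42 - 17) = -450*(-48*1/42 - 17) = -450*(-8/7 - 17) = -450*(-127/7) = 57150/7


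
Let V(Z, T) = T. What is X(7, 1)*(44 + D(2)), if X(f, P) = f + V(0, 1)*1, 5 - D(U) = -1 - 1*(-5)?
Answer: 360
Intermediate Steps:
D(U) = 1 (D(U) = 5 - (-1 - 1*(-5)) = 5 - (-1 + 5) = 5 - 1*4 = 5 - 4 = 1)
X(f, P) = 1 + f (X(f, P) = f + 1*1 = f + 1 = 1 + f)
X(7, 1)*(44 + D(2)) = (1 + 7)*(44 + 1) = 8*45 = 360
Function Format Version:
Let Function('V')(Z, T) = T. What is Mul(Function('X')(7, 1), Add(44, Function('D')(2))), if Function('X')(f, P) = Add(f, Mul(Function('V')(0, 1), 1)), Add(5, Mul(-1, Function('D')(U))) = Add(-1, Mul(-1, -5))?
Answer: 360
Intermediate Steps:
Function('D')(U) = 1 (Function('D')(U) = Add(5, Mul(-1, Add(-1, Mul(-1, -5)))) = Add(5, Mul(-1, Add(-1, 5))) = Add(5, Mul(-1, 4)) = Add(5, -4) = 1)
Function('X')(f, P) = Add(1, f) (Function('X')(f, P) = Add(f, Mul(1, 1)) = Add(f, 1) = Add(1, f))
Mul(Function('X')(7, 1), Add(44, Function('D')(2))) = Mul(Add(1, 7), Add(44, 1)) = Mul(8, 45) = 360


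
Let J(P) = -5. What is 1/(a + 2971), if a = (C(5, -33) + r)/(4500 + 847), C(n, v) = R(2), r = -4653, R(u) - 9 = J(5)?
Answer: 5347/15881288 ≈ 0.00033669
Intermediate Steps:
R(u) = 4 (R(u) = 9 - 5 = 4)
C(n, v) = 4
a = -4649/5347 (a = (4 - 4653)/(4500 + 847) = -4649/5347 ≈ -0.86946)
1/(a + 2971) = 1/(-4649/5347 + 2971) = 1/(15881288/5347) = 5347/15881288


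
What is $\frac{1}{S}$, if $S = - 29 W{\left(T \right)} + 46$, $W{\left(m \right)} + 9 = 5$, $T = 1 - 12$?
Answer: $\frac{1}{162} \approx 0.0061728$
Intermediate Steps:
$T = -11$ ($T = 1 - 12 = -11$)
$W{\left(m \right)} = -4$ ($W{\left(m \right)} = -9 + 5 = -4$)
$S = 162$ ($S = \left(-29\right) \left(-4\right) + 46 = 116 + 46 = 162$)
$\frac{1}{S} = \frac{1}{162}$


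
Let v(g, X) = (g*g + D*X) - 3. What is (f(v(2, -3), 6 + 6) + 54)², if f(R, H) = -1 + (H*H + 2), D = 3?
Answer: 39601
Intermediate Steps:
v(g, X) = -3 + g² + 3*X (v(g, X) = (g*g + 3*X) - 3 = (g² + 3*X) - 3 = -3 + g² + 3*X)
f(R, H) = 1 + H² (f(R, H) = -1 + (H² + 2) = -1 + (2 + H²) = 1 + H²)
(f(v(2, -3), 6 + 6) + 54)² = ((1 + (6 + 6)²) + 54)² = ((1 + 12²) + 54)² = ((1 + 144) + 54)² = (145 + 54)² = 199² = 39601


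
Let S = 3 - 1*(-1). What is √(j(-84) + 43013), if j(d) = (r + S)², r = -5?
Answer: √43014 ≈ 207.40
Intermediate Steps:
S = 4 (S = 3 + 1 = 4)
j(d) = 1 (j(d) = (-5 + 4)² = (-1)² = 1)
√(j(-84) + 43013) = √(1 + 43013) = √43014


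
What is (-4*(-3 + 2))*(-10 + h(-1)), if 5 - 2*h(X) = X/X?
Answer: -32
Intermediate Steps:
h(X) = 2 (h(X) = 5/2 - X/(2*X) = 5/2 - ½*1 = 5/2 - ½ = 2)
(-4*(-3 + 2))*(-10 + h(-1)) = (-4*(-3 + 2))*(-10 + 2) = -4*(-1)*(-8) = 4*(-8) = -32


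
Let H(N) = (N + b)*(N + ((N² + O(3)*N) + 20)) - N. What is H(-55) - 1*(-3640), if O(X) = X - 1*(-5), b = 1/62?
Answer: -4231930/31 ≈ -1.3651e+5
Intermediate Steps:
b = 1/62 ≈ 0.016129
O(X) = 5 + X (O(X) = X + 5 = 5 + X)
H(N) = -N + (1/62 + N)*(20 + N² + 9*N) (H(N) = (N + 1/62)*(N + ((N² + (5 + 3)*N) + 20)) - N = (1/62 + N)*(N + ((N² + 8*N) + 20)) - N = (1/62 + N)*(N + (20 + N² + 8*N)) - N = (1/62 + N)*(20 + N² + 9*N) - N = -N + (1/62 + N)*(20 + N² + 9*N))
H(-55) - 1*(-3640) = (10/31 + (-55)³ + (559/62)*(-55)² + (1187/62)*(-55)) - 1*(-3640) = (10/31 - 166375 + (559/62)*3025 - 65285/62) + 3640 = (10/31 - 166375 + 1690975/62 - 65285/62) + 3640 = -4344770/31 + 3640 = -4231930/31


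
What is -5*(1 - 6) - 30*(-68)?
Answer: 2065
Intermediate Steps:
-5*(1 - 6) - 30*(-68) = -5*(-5) + 2040 = 25 + 2040 = 2065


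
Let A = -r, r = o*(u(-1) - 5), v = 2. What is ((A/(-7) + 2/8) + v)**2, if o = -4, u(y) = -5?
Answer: 49729/784 ≈ 63.430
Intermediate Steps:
r = 40 (r = -4*(-5 - 5) = -4*(-10) = 40)
A = -40 (A = -1*40 = -40)
((A/(-7) + 2/8) + v)**2 = ((-40/(-7) + 2/8) + 2)**2 = ((-40*(-1/7) + 2*(1/8)) + 2)**2 = ((40/7 + 1/4) + 2)**2 = (167/28 + 2)**2 = (223/28)**2 = 49729/784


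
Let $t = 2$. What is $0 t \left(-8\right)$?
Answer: $0$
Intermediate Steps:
$0 t \left(-8\right) = 0 \cdot 2 \left(-8\right) = 0 \left(-8\right) = 0$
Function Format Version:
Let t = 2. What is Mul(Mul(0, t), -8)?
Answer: 0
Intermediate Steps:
Mul(Mul(0, t), -8) = Mul(Mul(0, 2), -8) = Mul(0, -8) = 0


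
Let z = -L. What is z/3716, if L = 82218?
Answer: -41109/1858 ≈ -22.125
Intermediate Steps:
z = -82218 (z = -1*82218 = -82218)
z/3716 = -82218/3716 = -82218*1/3716 = -41109/1858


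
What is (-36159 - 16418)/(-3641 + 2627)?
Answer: 52577/1014 ≈ 51.851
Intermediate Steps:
(-36159 - 16418)/(-3641 + 2627) = -52577/(-1014) = -52577*(-1/1014) = 52577/1014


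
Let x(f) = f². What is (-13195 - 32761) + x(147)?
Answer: -24347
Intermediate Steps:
(-13195 - 32761) + x(147) = (-13195 - 32761) + 147² = -45956 + 21609 = -24347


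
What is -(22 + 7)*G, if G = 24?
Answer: -696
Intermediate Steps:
-(22 + 7)*G = -(22 + 7)*24 = -29*24 = -1*696 = -696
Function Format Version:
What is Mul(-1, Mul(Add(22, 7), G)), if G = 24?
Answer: -696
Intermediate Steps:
Mul(-1, Mul(Add(22, 7), G)) = Mul(-1, Mul(Add(22, 7), 24)) = Mul(-1, Mul(29, 24)) = Mul(-1, 696) = -696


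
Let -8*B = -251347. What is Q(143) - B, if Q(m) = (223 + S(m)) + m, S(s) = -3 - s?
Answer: -249587/8 ≈ -31198.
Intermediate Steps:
B = 251347/8 (B = -⅛*(-251347) = 251347/8 ≈ 31418.)
Q(m) = 220 (Q(m) = (223 + (-3 - m)) + m = (220 - m) + m = 220)
Q(143) - B = 220 - 1*251347/8 = 220 - 251347/8 = -249587/8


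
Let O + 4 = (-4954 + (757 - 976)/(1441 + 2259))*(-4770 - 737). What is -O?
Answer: -100943399833/3700 ≈ -2.7282e+7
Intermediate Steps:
O = 100943399833/3700 (O = -4 + (-4954 + (757 - 976)/(1441 + 2259))*(-4770 - 737) = -4 + (-4954 - 219/3700)*(-5507) = -4 - 18330019/3700*(-5507) = -4 + 100943414633/3700 = 100943399833/3700 ≈ 2.7282e+7)
-O = -1*100943399833/3700 = -100943399833/3700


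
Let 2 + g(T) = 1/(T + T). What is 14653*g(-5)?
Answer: -307713/10 ≈ -30771.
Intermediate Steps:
g(T) = -2 + 1/(2*T) (g(T) = -2 + 1/(T + T) = -2 + 1/(2*T))
14653*g(-5) = 14653*(-2 + (½)/(-5)) = 14653*(-2 + (½)*(-⅕)) = 14653*(-2 - ⅒) = 14653*(-21/10) = -307713/10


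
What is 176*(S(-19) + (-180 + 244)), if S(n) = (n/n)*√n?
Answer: 11264 + 176*I*√19 ≈ 11264.0 + 767.17*I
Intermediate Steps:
S(n) = √n (S(n) = 1*√n = √n)
176*(S(-19) + (-180 + 244)) = 176*(√(-19) + (-180 + 244)) = 176*(I*√19 + 64) = 176*(64 + I*√19) = 11264 + 176*I*√19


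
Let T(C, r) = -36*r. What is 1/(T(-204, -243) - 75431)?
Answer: -1/66683 ≈ -1.4996e-5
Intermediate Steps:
1/(T(-204, -243) - 75431) = 1/(-36*(-243) - 75431) = 1/(8748 - 75431) = 1/(-66683) = -1/66683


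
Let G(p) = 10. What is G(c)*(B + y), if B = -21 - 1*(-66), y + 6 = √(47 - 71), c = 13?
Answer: 390 + 20*I*√6 ≈ 390.0 + 48.99*I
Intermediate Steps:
y = -6 + 2*I*√6 (y = -6 + √(47 - 71) = -6 + √(-24) = -6 + 2*I*√6 ≈ -6.0 + 4.899*I)
B = 45 (B = -21 + 66 = 45)
G(c)*(B + y) = 10*(45 + (-6 + 2*I*√6)) = 10*(39 + 2*I*√6) = 390 + 20*I*√6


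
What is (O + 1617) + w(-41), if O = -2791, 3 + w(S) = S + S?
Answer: -1259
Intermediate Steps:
w(S) = -3 + 2*S (w(S) = -3 + (S + S) = -3 + 2*S)
(O + 1617) + w(-41) = (-2791 + 1617) + (-3 + 2*(-41)) = -1174 + (-3 - 82) = -1174 - 85 = -1259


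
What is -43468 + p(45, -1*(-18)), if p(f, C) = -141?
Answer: -43609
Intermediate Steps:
-43468 + p(45, -1*(-18)) = -43468 - 141 = -43609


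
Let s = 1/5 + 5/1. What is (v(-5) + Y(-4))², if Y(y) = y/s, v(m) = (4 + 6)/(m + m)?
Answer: 529/169 ≈ 3.1302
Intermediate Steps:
v(m) = 5/m (v(m) = 10/((2*m)) = 10*(1/(2*m)) = 5/m)
s = 26/5 (s = 1*(⅕) + 5*1 = ⅕ + 5 = 26/5 ≈ 5.2000)
Y(y) = 5*y/26 (Y(y) = y/(26/5) = y*(5/26) = 5*y/26)
(v(-5) + Y(-4))² = (5/(-5) + (5/26)*(-4))² = (5*(-⅕) - 10/13)² = (-1 - 10/13)² = (-23/13)² = 529/169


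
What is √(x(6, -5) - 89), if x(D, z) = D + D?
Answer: I*√77 ≈ 8.775*I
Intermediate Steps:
x(D, z) = 2*D
√(x(6, -5) - 89) = √(2*6 - 89) = √(12 - 89) = √(-77) = I*√77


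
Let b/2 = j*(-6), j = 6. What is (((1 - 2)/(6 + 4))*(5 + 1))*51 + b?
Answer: -513/5 ≈ -102.60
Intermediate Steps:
b = -72 (b = 2*(6*(-6)) = 2*(-36) = -72)
(((1 - 2)/(6 + 4))*(5 + 1))*51 + b = (((1 - 2)/(6 + 4))*(5 + 1))*51 - 72 = (-1/10*6)*51 - 72 = (-1*⅒*6)*51 - 72 = -⅒*6*51 - 72 = -⅗*51 - 72 = -153/5 - 72 = -513/5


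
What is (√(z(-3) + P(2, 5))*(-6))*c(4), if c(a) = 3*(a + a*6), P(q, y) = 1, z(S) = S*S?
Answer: -504*√10 ≈ -1593.8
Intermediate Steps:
z(S) = S²
c(a) = 21*a (c(a) = 3*(a + 6*a) = 3*(7*a) = 21*a)
(√(z(-3) + P(2, 5))*(-6))*c(4) = (√((-3)² + 1)*(-6))*(21*4) = (√(9 + 1)*(-6))*84 = (√10*(-6))*84 = -6*√10*84 = -504*√10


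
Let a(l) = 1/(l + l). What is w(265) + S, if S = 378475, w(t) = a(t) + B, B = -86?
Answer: 200546171/530 ≈ 3.7839e+5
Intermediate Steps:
a(l) = 1/(2*l)
w(t) = -86 + 1/(2*t) (w(t) = 1/(2*t) - 86 = -86 + 1/(2*t))
w(265) + S = (-86 + (1/2)/265) + 378475 = (-86 + (1/2)*(1/265)) + 378475 = (-86 + 1/530) + 378475 = -45579/530 + 378475 = 200546171/530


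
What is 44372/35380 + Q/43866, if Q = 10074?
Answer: 95951678/64665795 ≈ 1.4838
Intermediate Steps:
44372/35380 + Q/43866 = 44372/35380 + 10074/43866 = 44372*(1/35380) + 10074*(1/43866) = 11093/8845 + 1679/7311 = 95951678/64665795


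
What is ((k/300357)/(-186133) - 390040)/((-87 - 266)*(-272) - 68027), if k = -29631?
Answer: -427562991206659/30681623835759 ≈ -13.935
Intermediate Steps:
((k/300357)/(-186133) - 390040)/((-87 - 266)*(-272) - 68027) = (-29631/300357/(-186133) - 390040)/((-87 - 266)*(-272) - 68027) = (-29631*1/300357*(-1/186133) - 390040)/(-353*(-272) - 68027) = (-9877/100119*(-1/186133) - 390040)/(96016 - 68027) = (581/1096202931 - 390040)/27989 = -427562991206659/1096202931*1/27989 = -427562991206659/30681623835759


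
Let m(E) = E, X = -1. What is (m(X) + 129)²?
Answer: 16384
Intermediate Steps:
(m(X) + 129)² = (-1 + 129)² = 128² = 16384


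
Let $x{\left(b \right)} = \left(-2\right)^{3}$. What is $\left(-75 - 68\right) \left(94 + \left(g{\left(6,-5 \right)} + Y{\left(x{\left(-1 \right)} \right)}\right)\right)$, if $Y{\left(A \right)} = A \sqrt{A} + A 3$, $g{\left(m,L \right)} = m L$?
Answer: $-5720 + 2288 i \sqrt{2} \approx -5720.0 + 3235.7 i$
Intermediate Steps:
$x{\left(b \right)} = -8$
$g{\left(m,L \right)} = L m$
$Y{\left(A \right)} = A^{\frac{3}{2}} + 3 A$
$\left(-75 - 68\right) \left(94 + \left(g{\left(6,-5 \right)} + Y{\left(x{\left(-1 \right)} \right)}\right)\right) = \left(-75 - 68\right) \left(94 + \left(\left(-5\right) 6 + \left(\left(-8\right)^{\frac{3}{2}} + 3 \left(-8\right)\right)\right)\right) = \left(-75 - 68\right) \left(94 - \left(54 + 16 i \sqrt{2}\right)\right) = - 143 \left(94 - \left(54 + 16 i \sqrt{2}\right)\right) = - 143 \left(40 - 16 i \sqrt{2}\right) = -5720 + 2288 i \sqrt{2}$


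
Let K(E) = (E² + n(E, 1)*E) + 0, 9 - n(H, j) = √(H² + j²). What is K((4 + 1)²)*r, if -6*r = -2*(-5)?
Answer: -4250/3 + 125*√626/3 ≈ -374.17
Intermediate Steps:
r = -5/3 (r = -(-1)*(-5)/3 = -⅙*10 = -5/3 ≈ -1.6667)
n(H, j) = 9 - √(H² + j²)
K(E) = E² + E*(9 - √(1 + E²)) (K(E) = (E² + (9 - √(E² + 1²))*E) + 0 = (E² + (9 - √(E² + 1))*E) + 0 = (E² + (9 - √(1 + E²))*E) + 0 = (E² + E*(9 - √(1 + E²))) + 0 = E² + E*(9 - √(1 + E²)))
K((4 + 1)²)*r = ((4 + 1)²*(9 + (4 + 1)² - √(1 + ((4 + 1)²)²)))*(-5/3) = (5²*(9 + 5² - √(1 + (5²)²)))*(-5/3) = (25*(9 + 25 - √(1 + 25²)))*(-5/3) = (25*(9 + 25 - √(1 + 625)))*(-5/3) = (25*(9 + 25 - √626))*(-5/3) = (25*(34 - √626))*(-5/3) = (850 - 25*√626)*(-5/3) = -4250/3 + 125*√626/3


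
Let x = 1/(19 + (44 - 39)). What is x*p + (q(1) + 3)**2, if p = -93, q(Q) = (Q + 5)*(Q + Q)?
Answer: 1769/8 ≈ 221.13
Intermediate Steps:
q(Q) = 2*Q*(5 + Q) (q(Q) = (5 + Q)*(2*Q) = 2*Q*(5 + Q))
x = 1/24 (x = 1/(19 + 5) = 1/24 ≈ 0.041667)
x*p + (q(1) + 3)**2 = (1/24)*(-93) + (2*1*(5 + 1) + 3)**2 = -31/8 + (2*1*6 + 3)**2 = -31/8 + (12 + 3)**2 = -31/8 + 15**2 = -31/8 + 225 = 1769/8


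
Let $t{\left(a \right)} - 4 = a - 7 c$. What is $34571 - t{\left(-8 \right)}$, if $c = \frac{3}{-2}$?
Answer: $\frac{69129}{2} \approx 34565.0$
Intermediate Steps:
$c = - \frac{3}{2}$ ($c = 3 \left(- \frac{1}{2}\right) = - \frac{3}{2} \approx -1.5$)
$t{\left(a \right)} = \frac{29}{2} + a$ ($t{\left(a \right)} = 4 + \left(a - - \frac{21}{2}\right) = 4 + \left(a + \frac{21}{2}\right) = 4 + \left(\frac{21}{2} + a\right) = \frac{29}{2} + a$)
$34571 - t{\left(-8 \right)} = 34571 - \left(\frac{29}{2} - 8\right) = 34571 - \frac{13}{2} = \frac{69129}{2}$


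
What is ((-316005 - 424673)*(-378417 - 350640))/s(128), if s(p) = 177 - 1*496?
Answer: -539996480646/319 ≈ -1.6928e+9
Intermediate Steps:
s(p) = -319 (s(p) = 177 - 496 = -319)
((-316005 - 424673)*(-378417 - 350640))/s(128) = ((-316005 - 424673)*(-378417 - 350640))/(-319) = -740678*(-729057)*(-1/319) = 539996480646*(-1/319) = -539996480646/319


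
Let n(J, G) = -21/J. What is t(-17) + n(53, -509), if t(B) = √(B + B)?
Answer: -21/53 + I*√34 ≈ -0.39623 + 5.831*I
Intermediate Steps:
t(B) = √2*√B (t(B) = √(2*B) = √2*√B)
t(-17) + n(53, -509) = √2*√(-17) - 21/53 = √2*(I*√17) - 21*1/53 = I*√34 - 21/53 = -21/53 + I*√34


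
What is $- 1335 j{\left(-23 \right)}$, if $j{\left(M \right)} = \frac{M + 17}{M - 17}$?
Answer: $- \frac{801}{4} \approx -200.25$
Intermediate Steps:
$j{\left(M \right)} = \frac{17 + M}{-17 + M}$
$- 1335 j{\left(-23 \right)} = - 1335 \frac{17 - 23}{-17 - 23} = - 1335 \frac{1}{-40} \left(-6\right) = - 1335 \left(\left(- \frac{1}{40}\right) \left(-6\right)\right) = \left(-1335\right) \frac{3}{20} = - \frac{801}{4}$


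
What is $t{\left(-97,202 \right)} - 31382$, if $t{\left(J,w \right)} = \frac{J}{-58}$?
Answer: $- \frac{1820059}{58} \approx -31380.0$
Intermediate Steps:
$t{\left(J,w \right)} = - \frac{J}{58}$ ($t{\left(J,w \right)} = J \left(- \frac{1}{58}\right) = - \frac{J}{58}$)
$t{\left(-97,202 \right)} - 31382 = \left(- \frac{1}{58}\right) \left(-97\right) - 31382 = \frac{97}{58} - 31382 = - \frac{1820059}{58}$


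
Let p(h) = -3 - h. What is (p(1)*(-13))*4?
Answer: 208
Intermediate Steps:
(p(1)*(-13))*4 = ((-3 - 1*1)*(-13))*4 = ((-3 - 1)*(-13))*4 = -4*(-13)*4 = 52*4 = 208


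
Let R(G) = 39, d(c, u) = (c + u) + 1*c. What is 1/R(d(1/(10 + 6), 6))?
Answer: 1/39 ≈ 0.025641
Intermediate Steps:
d(c, u) = u + 2*c (d(c, u) = (c + u) + c = u + 2*c)
1/R(d(1/(10 + 6), 6)) = 1/39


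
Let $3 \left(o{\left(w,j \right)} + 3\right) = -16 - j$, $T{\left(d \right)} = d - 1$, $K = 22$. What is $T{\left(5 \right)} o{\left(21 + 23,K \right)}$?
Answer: $- \frac{188}{3} \approx -62.667$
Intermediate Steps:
$T{\left(d \right)} = -1 + d$
$o{\left(w,j \right)} = - \frac{25}{3} - \frac{j}{3}$ ($o{\left(w,j \right)} = -3 + \frac{-16 - j}{3} = -3 - \left(\frac{16}{3} + \frac{j}{3}\right) = - \frac{25}{3} - \frac{j}{3}$)
$T{\left(5 \right)} o{\left(21 + 23,K \right)} = \left(-1 + 5\right) \left(- \frac{25}{3} - \frac{22}{3}\right) = 4 \left(- \frac{25}{3} - \frac{22}{3}\right) = 4 \left(- \frac{47}{3}\right) = - \frac{188}{3}$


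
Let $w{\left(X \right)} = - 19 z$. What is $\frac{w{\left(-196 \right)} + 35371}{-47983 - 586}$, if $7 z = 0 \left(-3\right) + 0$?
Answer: $- \frac{35371}{48569} \approx -0.72826$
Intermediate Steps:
$z = 0$ ($z = \frac{0 \left(-3\right) + 0}{7} = \frac{0 + 0}{7} = \frac{1}{7} \cdot 0 = 0$)
$w{\left(X \right)} = 0$ ($w{\left(X \right)} = \left(-19\right) 0 = 0$)
$\frac{w{\left(-196 \right)} + 35371}{-47983 - 586} = \frac{0 + 35371}{-47983 - 586} = \frac{35371}{-47983 - 586} = \frac{35371}{-48569} = 35371 \left(- \frac{1}{48569}\right) = - \frac{35371}{48569}$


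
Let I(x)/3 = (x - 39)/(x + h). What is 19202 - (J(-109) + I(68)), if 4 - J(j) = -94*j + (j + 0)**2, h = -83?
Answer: 206654/5 ≈ 41331.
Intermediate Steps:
I(x) = 3*(-39 + x)/(-83 + x) (I(x) = 3*((x - 39)/(x - 83)) = 3*((-39 + x)/(-83 + x)) = 3*(-39 + x)/(-83 + x))
J(j) = 4 - j**2 + 94*j (J(j) = 4 - (-94*j + (j + 0)**2) = 4 - (-94*j + j**2) = 4 - (j**2 - 94*j) = 4 + (-j**2 + 94*j) = 4 - j**2 + 94*j)
19202 - (J(-109) + I(68)) = 19202 - ((4 - 1*(-109)**2 + 94*(-109)) + 3*(-39 + 68)/(-83 + 68)) = 19202 - ((4 - 1*11881 - 10246) + 3*29/(-15)) = 19202 - ((4 - 11881 - 10246) + 3*(-1/15)*29) = 19202 - (-22123 - 29/5) = 19202 - 1*(-110644/5) = 19202 + 110644/5 = 206654/5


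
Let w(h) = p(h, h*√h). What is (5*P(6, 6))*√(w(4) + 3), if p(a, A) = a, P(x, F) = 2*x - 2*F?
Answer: 0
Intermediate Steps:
P(x, F) = -2*F + 2*x
w(h) = h
(5*P(6, 6))*√(w(4) + 3) = (5*(-2*6 + 2*6))*√(4 + 3) = (5*(-12 + 12))*√7 = (5*0)*√7 = 0*√7 = 0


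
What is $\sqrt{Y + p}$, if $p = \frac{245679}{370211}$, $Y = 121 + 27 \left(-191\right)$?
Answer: $\frac{i \sqrt{690123992179487}}{370211} \approx 70.96 i$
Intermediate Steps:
$Y = -5036$ ($Y = 121 - 5157 = -5036$)
$p = \frac{245679}{370211}$ ($p = 245679 \cdot \frac{1}{370211} = \frac{245679}{370211} \approx 0.66362$)
$\sqrt{Y + p} = \sqrt{-5036 + \frac{245679}{370211}} = \sqrt{- \frac{1864136917}{370211}} = \frac{i \sqrt{690123992179487}}{370211}$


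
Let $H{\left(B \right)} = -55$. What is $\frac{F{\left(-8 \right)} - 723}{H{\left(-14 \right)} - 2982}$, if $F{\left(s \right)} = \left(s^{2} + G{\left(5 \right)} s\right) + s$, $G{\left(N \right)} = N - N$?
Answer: $\frac{667}{3037} \approx 0.21962$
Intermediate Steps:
$G{\left(N \right)} = 0$
$F{\left(s \right)} = s + s^{2}$ ($F{\left(s \right)} = \left(s^{2} + 0 s\right) + s = \left(s^{2} + 0\right) + s = s^{2} + s = s + s^{2}$)
$\frac{F{\left(-8 \right)} - 723}{H{\left(-14 \right)} - 2982} = \frac{- 8 \left(1 - 8\right) - 723}{-55 - 2982} = \frac{\left(-8\right) \left(-7\right) - 723}{-3037} = \left(56 - 723\right) \left(- \frac{1}{3037}\right) = \left(-667\right) \left(- \frac{1}{3037}\right) = \frac{667}{3037}$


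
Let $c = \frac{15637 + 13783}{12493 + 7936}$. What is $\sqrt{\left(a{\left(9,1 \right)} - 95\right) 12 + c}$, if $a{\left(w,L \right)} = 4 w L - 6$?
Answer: $\frac{20 i \sqrt{812318327}}{20429} \approx 27.903 i$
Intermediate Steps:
$a{\left(w,L \right)} = -6 + 4 L w$ ($a{\left(w,L \right)} = 4 L w - 6 = -6 + 4 L w$)
$c = \frac{29420}{20429} \approx 1.4401$
$\sqrt{\left(a{\left(9,1 \right)} - 95\right) 12 + c} = \sqrt{\left(\left(-6 + 4 \cdot 1 \cdot 9\right) - 95\right) 12 + \frac{29420}{20429}} = \sqrt{\left(\left(-6 + 36\right) - 95\right) 12 + \frac{29420}{20429}} = \sqrt{\left(30 - 95\right) 12 + \frac{29420}{20429}} = \sqrt{\left(-65\right) 12 + \frac{29420}{20429}} = \sqrt{-780 + \frac{29420}{20429}} = \sqrt{- \frac{15905200}{20429}} = \frac{20 i \sqrt{812318327}}{20429}$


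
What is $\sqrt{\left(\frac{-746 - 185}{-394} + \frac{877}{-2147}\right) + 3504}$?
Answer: $\frac{\sqrt{2508781300886738}}{845918} \approx 59.211$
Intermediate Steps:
$\sqrt{\left(\frac{-746 - 185}{-394} + \frac{877}{-2147}\right) + 3504} = \sqrt{\left(\left(-931\right) \left(- \frac{1}{394}\right) + 877 \left(- \frac{1}{2147}\right)\right) + 3504} = \sqrt{\left(\frac{931}{394} - \frac{877}{2147}\right) + 3504} = \sqrt{\frac{1653319}{845918} + 3504} = \sqrt{\frac{2965749991}{845918}} = \frac{\sqrt{2508781300886738}}{845918}$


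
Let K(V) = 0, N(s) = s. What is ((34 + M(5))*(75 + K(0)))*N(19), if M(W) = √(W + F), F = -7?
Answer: 48450 + 1425*I*√2 ≈ 48450.0 + 2015.3*I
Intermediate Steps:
M(W) = √(-7 + W) (M(W) = √(W - 7) = √(-7 + W))
((34 + M(5))*(75 + K(0)))*N(19) = ((34 + √(-7 + 5))*(75 + 0))*19 = ((34 + √(-2))*75)*19 = ((34 + I*√2)*75)*19 = (2550 + 75*I*√2)*19 = 48450 + 1425*I*√2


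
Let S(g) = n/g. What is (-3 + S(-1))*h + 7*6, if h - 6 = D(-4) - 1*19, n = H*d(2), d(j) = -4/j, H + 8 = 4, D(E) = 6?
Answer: 119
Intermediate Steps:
H = -4 (H = -8 + 4 = -4)
n = 8 (n = -(-16)/2 = -4*(-2) = 8)
h = -7 (h = 6 + (6 - 1*19) = 6 + (6 - 19) = 6 - 13 = -7)
S(g) = 8/g
(-3 + S(-1))*h + 7*6 = (-3 + 8/(-1))*(-7) + 7*6 = (-3 + 8*(-1))*(-7) + 42 = (-3 - 8)*(-7) + 42 = -11*(-7) + 42 = 77 + 42 = 119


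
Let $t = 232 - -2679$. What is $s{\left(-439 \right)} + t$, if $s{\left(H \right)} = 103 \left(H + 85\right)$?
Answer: $-33551$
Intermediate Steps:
$t = 2911$ ($t = 232 + 2679 = 2911$)
$s{\left(H \right)} = 8755 + 103 H$ ($s{\left(H \right)} = 103 \left(85 + H\right) = 8755 + 103 H$)
$s{\left(-439 \right)} + t = \left(8755 + 103 \left(-439\right)\right) + 2911 = \left(8755 - 45217\right) + 2911 = -36462 + 2911 = -33551$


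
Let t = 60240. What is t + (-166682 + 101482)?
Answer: -4960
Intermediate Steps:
t + (-166682 + 101482) = 60240 + (-166682 + 101482) = 60240 - 65200 = -4960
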